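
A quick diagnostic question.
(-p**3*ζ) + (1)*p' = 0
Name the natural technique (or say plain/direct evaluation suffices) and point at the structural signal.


Method: separation of variables — solved for the derivative, the right side splits multiplicatively into a function of each variable alone — divide and integrate each side.


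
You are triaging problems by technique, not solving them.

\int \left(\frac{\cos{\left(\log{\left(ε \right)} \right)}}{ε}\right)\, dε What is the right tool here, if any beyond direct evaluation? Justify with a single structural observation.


Method: u-substitution — collected, the integrand has one factor that is, up to a constant, the derivative of an inner expression the rest depends on — substitute for that inner expression.


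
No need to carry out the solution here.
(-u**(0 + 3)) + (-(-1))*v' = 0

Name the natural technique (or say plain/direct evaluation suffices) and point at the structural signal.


Method: no special technique — the slope is a function of u alone, so integrate both sides directly.


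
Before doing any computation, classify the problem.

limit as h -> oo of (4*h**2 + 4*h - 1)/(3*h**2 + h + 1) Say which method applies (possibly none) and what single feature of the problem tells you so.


Diagnosis: dominant-term comparison — growth-rate triage: the leading powers of h decide the limit, everything else is noise. As a single quotient, the ∞/∞ shape would yield to repeated differentiation as well — the growth comparison gets there in one look.


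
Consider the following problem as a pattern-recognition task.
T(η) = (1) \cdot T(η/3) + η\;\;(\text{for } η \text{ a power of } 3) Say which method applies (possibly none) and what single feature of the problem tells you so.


Verdict: the master substitution — the argument contracts 3-fold per step: reindex η exponentially and solve the linear recurrence in the new index.


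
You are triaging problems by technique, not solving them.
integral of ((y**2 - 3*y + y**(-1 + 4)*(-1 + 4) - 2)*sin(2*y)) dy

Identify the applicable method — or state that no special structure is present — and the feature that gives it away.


Verdict: integration by parts — a polynomial factor (y**2 - 3*y + y**(-1 + 4)*(-1 + 4) - 2) multiplies sin(2*y); differentiating (y**2 - 3*y + y**(-1 + 4)*(-1 + 4) - 2) lowers its degree while sin(2*y) integrates cleanly, so parts wins.


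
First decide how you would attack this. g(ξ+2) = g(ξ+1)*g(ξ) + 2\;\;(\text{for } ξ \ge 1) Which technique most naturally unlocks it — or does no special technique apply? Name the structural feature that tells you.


Method: no special technique — a nonlinear dependence on earlier terms breaks linearity, and with it every superposition-based closed form.


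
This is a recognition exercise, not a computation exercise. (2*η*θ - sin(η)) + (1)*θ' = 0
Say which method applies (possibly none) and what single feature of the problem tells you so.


Best approach: a linear integrating factor — the unknown enters only to the first power against a nonzero forcing term — the integrating-factor template applies directly.


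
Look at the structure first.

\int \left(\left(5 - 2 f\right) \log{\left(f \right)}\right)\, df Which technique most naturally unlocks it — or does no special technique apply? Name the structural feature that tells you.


Diagnosis: integration by parts — a polynomial next to \log{\left(f \right)}: integrate the polynomial, differentiate the log, and the integral simplifies in one pass.


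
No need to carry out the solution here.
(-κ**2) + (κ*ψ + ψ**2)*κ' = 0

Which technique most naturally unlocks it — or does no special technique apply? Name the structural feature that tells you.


Verdict: the homogeneous substitution — the slope's numerator and denominator share total degree; set v = κ/ψ and the equation drops to separable form. A Bernoulli-style rewrite — possibly after exchanging which variable is treated as dependent — would work as well; the homogeneous substitution is the more immediate reading here.


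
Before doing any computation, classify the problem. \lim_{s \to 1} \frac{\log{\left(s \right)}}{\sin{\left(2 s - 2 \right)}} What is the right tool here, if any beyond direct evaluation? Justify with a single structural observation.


Method: l'Hôpital's rule (0/0) — plug in 1: top and bottom both hit zero, so differentiate each and retry. One could equally expand both pieces locally and compare leading terms; the rule does that in one stroke.


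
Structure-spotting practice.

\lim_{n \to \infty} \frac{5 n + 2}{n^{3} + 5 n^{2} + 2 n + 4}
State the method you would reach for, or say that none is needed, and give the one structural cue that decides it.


Diagnosis: dominant-term comparison — divide through by the highest power of n; every lower-order term dies and the dominant terms decide the limit. Viewed as a single quotient this is an ∞/∞ form — an at-infinity application of l'Hôpital's rule would also resolve it; comparing leading growth reads the answer without differentiating.


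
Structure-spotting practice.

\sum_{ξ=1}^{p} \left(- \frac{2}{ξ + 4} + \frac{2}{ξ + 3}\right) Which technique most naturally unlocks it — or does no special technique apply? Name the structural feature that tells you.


Best approach: telescoping — the piece each term subtracts is \frac{2}{ξ + 3} advanced by one index, and it reappears with a plus sign leading the following term — the sum collapses to its boundary terms.


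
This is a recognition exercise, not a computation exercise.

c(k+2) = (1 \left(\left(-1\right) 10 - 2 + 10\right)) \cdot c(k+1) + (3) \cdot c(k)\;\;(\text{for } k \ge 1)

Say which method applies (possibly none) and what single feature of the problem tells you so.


Diagnosis: the characteristic-root method — try a geometric ansatz r^k: constant coefficients turn the recurrence into one polynomial equation in r.


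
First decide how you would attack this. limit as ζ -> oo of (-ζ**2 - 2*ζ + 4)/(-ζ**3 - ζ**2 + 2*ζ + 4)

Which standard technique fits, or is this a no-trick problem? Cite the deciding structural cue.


Diagnosis: dominant-term comparison — as ζ grows, only the highest-degree terms matter — compare leading terms and read the limit off. As a single quotient, the ∞/∞ shape would yield to repeated differentiation as well — the growth comparison gets there in one look.


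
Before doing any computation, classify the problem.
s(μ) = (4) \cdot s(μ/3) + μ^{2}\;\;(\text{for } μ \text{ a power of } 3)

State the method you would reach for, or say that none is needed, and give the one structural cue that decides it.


Best approach: the master substitution — the argument contracts 3-fold per step: reindex μ exponentially and solve the linear recurrence in the new index.


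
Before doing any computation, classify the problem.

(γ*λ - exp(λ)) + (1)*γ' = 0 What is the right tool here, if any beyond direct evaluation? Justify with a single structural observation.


Diagnosis: a linear integrating factor — the equation is linear in γ with coefficient λ; multiplying by the integrating factor exp(∫λ) makes the left side a perfect derivative.


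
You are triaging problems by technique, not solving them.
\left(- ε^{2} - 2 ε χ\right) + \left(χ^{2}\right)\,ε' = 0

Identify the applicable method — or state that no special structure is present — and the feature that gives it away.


Best approach: the homogeneous substitution — the slope's numerator and denominator share total degree; set v = ε/χ and the equation drops to separable form. This doubles as a Bernoulli equation in the unknown as written; the homogeneous route needs no setup at all.


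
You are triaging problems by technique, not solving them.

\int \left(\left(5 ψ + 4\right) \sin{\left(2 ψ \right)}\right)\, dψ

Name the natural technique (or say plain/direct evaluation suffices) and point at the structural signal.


Diagnosis: integration by parts — a polynomial factor 5 ψ + 4 multiplies \sin{\left(2 ψ \right)}; differentiating 5 ψ + 4 lowers its degree while \sin{\left(2 ψ \right)} integrates cleanly, so parts wins.


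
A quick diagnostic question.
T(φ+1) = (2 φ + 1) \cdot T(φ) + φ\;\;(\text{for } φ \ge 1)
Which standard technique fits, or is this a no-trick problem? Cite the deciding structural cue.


Technique: a summation factor — one-term recursion with variable weight 2 φ + 1 is solved by product normalization, not by root-finding.


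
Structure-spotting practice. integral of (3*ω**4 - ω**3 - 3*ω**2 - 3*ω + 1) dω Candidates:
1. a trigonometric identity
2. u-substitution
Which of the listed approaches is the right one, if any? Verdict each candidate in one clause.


Method: no special technique — every term is a constant multiple of a power of ω; term-wise power-rule integration needs no preliminary transformation.
- a trigonometric identity — with no trigonometric functions present, identity rewriting has no target.
- u-substitution — no substitution does more than relabel what direct integration already handles.


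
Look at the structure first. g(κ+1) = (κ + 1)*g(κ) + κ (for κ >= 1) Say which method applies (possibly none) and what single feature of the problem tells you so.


Method: a summation factor — first-order, linear, moving coefficient κ + 1: the discrete analogue of an integrating factor handles it.


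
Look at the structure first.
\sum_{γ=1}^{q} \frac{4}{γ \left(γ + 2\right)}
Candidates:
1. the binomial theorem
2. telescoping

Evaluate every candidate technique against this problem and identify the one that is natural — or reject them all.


Best approach: telescoping — split \frac{4}{γ \left(γ + 2\right)} by partial fractions and the pieces are one function at shifted arguments — interior terms cancel.
- the binomial theorem: there is no sum-raised-to-a-power identity hiding in these terms.
- telescoping: yes, a natural case for it.


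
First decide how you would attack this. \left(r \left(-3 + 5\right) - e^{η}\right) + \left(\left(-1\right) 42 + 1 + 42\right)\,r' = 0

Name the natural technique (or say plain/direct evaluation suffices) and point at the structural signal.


Verdict: a linear integrating factor — linear in the unknown with genuine forcing: multiply through by the exponential of the integrated coefficient and the left side closes into one derivative.


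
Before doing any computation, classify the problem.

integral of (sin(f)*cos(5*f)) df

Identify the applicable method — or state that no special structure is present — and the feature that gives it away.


Best approach: a trigonometric identity — two sinusoids at different rates multiply in sin(f)*cos(5*f); the product-to-sum identity uncouples them.


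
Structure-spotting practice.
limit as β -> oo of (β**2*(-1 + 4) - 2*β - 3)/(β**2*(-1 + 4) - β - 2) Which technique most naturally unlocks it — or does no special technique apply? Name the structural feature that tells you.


Verdict: dominant-term comparison — at large β only the top-degree terms survive; compare the leading terms and the limit falls out. Viewed as a single quotient this is an ∞/∞ form — an at-infinity application of l'Hôpital's rule would also resolve it; comparing leading growth reads the answer without differentiating.


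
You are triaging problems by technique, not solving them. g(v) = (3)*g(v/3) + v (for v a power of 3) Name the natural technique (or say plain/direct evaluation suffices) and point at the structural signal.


Verdict: the master substitution — the recursive call is at index v/3 rather than a shift, a divide-and-conquer shape — substituting v = 3^m linearizes it.


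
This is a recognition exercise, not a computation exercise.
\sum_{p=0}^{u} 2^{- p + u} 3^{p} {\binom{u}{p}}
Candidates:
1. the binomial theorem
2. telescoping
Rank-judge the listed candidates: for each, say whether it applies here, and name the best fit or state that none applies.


Technique: the binomial theorem — the binomial coefficients weight matched powers of 3 and 2, which is exactly the expansion of a binomial power.
- the binomial theorem: applies; the problem has the shape this method handles.
- telescoping — computed from the summand as displayed, the partial sums build up without the pairwise collapse telescoping exploits.


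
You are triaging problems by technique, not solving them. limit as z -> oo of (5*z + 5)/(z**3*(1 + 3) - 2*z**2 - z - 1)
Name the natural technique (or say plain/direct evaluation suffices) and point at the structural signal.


Technique: dominant-term comparison — divide through by the highest power of z; every lower-order term dies and the dominant terms decide the limit. Differentiating the expression as a single quotient would eventually settle it as well; matching dominant growth settles it immediately.


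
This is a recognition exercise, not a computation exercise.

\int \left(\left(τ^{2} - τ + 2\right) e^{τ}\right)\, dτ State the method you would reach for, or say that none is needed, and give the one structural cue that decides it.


Method: integration by parts — a polynomial factor τ^{2} - τ + 2 multiplies e^{τ}; differentiating τ^{2} - τ + 2 lowers its degree while e^{τ} integrates cleanly, so parts wins.


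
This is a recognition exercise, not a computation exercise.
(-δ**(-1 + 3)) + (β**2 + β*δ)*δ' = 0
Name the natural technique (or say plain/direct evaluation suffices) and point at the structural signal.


Best approach: the homogeneous substitution — the slope's numerator and denominator have matching total degree, so it depends only on δ/β and the ratio substitution collapses it. This can also be massaged into Bernoulli form (the roles of the variables may need exchanging); the homogeneous substitution avoids that setup.


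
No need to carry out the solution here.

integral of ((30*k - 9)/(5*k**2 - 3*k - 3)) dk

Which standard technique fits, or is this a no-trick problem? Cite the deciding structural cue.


Verdict: u-substitution — a chain-rule shadow: 30*k - 9 alongside a function of 5*k**2 - 3*k - 3 means u = 5*k**2 - 3*k - 3 unwinds the composition in one step.


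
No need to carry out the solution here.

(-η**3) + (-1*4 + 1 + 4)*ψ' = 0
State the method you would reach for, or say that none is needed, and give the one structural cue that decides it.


Verdict: no special technique — with ψ absent the equation is not coupled at all: direct integration in η.


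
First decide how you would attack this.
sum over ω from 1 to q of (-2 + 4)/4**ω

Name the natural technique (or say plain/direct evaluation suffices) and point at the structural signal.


Verdict: the geometric series formula — consecutive terms stand in a fixed index-free ratio — the geometric sum formula closes it.


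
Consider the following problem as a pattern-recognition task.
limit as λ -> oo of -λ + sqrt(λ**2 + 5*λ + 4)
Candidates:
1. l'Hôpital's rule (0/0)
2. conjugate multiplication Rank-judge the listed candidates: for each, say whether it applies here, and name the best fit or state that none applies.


Diagnosis: conjugate multiplication — both pieces blow up but their difference is finite; the conjugate trick rationalizes sqrt(λ**2 + 5*λ + 4) - λ.
- l'Hôpital's rule (0/0) — the expression is a difference driving to ∞ − ∞, not a 0/0 quotient — there is no ratio for the rule to differentiate.
- conjugate multiplication: yes — fits the structure here.


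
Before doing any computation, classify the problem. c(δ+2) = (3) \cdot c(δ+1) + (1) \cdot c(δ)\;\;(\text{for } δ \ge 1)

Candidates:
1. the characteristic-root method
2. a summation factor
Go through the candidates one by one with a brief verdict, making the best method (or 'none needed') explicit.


Verdict: the characteristic-root method — shift-invariance with fixed coefficients calls for exponential trials; the characteristic polynomial finds every r^δ.
- the characteristic-root method — applies; the problem has the shape this method handles.
- a summation factor — the recurrence reaches back more than one step, outside the first-order family a summation factor normalizes.


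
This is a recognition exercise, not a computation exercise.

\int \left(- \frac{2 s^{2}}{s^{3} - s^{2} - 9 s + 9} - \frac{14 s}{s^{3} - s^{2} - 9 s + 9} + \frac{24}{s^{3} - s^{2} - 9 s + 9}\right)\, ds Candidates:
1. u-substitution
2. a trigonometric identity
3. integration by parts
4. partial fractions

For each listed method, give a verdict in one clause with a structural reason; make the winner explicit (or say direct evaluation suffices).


Diagnosis: partial fractions — a proper rational integrand over the factorable s^{3} - s^{2} - 9 s + 9: partial fractions reduce it to elementary pieces.
- u-substitution: no subexpression of the integrand pairs with its own derivative as a factor — individual terms may offer their own substitutions, but any change of variable covering the whole integral would have to be constructed from outside the expression.
- a trigonometric identity: with no trigonometric functions present, identity rewriting has no target.
- integration by parts — no split into a nonconstant polynomial times one of the standard kernels — exp, sine, or cosine of a linear argument, or a logarithm — applies here.
- partial fractions: a fit — the right tool for this form.


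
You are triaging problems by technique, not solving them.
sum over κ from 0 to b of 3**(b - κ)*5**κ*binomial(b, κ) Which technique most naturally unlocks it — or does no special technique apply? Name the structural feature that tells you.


Method: the binomial theorem — binomial coefficients against complementary powers of 5 and 3: recognize the binomial expansion and resum.


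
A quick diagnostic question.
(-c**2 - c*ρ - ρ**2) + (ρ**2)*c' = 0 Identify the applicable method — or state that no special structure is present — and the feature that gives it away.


Verdict: the homogeneous substitution — the slope is degree-zero homogeneous: the ratio substitution v = c/ρ collapses it.


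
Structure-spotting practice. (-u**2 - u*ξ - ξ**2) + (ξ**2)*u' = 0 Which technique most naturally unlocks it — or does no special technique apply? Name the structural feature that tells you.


Verdict: the homogeneous substitution — the slope's numerator and denominator share total degree; set v = u/ξ and the equation drops to separable form.


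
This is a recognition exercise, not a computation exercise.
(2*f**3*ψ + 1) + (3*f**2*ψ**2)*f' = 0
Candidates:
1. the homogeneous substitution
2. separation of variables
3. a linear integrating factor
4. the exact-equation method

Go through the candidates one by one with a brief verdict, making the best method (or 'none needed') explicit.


Diagnosis: the exact-equation method — checking ∂/∂f of 2*f**3*ψ + 1 against ∂/∂ψ of 3*f**2*ψ**2: they match — the equation is exact as it stands.
- the homogeneous substitution — the slope changes under joint rescaling, failing the degree-zero test.
- separation of variables — no division isolates the independent variable from the unknown.
- a linear integrating factor — a nonlinear term in the unknown puts this outside the integrating-factor template.
- the exact-equation method — yes — fits the structure here.


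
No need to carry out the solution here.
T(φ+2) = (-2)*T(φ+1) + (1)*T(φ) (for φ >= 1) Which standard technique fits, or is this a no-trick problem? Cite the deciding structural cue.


Technique: the characteristic-root method — the recurrence is linear and homogeneous with constant coefficients, so the ansatz r^φ turns it into a polynomial equation for r.


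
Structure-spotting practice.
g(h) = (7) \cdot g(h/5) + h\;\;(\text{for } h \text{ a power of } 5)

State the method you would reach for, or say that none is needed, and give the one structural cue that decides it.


Diagnosis: the master substitution — the argument contracts 5-fold per step: reindex h exponentially and solve the linear recurrence in the new index.


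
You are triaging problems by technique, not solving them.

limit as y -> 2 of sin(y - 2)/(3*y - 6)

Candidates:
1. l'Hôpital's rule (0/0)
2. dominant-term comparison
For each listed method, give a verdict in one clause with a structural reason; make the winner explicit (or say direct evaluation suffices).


Verdict: l'Hôpital's rule (0/0) — plug in 2: top and bottom both hit zero, so differentiate each and retry. Expanding numerator and denominator to first order gives the same value — the rule automates exactly that.
- l'Hôpital's rule (0/0): applicable, and directly so.
- dominant-term comparison — leading-power comparison does not apply to this form.


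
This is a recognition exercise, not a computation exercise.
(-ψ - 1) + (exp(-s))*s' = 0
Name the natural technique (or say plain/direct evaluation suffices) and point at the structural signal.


Diagnosis: separation of variables — solved for the derivative, the right side splits multiplicatively into a function of each variable alone — divide and integrate each side. An exactness check succeeds on this form as well — separation and the potential function arrive at the same answer, separation more directly.


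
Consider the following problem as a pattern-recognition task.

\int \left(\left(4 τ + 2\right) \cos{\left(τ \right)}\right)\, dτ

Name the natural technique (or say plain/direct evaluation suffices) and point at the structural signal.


Technique: integration by parts — the integrand splits as 4 τ + 2 times \cos{\left(τ \right)} — repeatedly differentiating the polynomial part kills it, which is the parts ladder.


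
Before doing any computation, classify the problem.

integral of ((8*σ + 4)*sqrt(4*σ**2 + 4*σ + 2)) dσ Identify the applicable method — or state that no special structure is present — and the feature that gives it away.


Method: u-substitution — viewed as a product, the integrand is a composition evaluated at 4*σ**2 + 4*σ + 2 times (a constant multiple of) that inner expression's derivative, so u = 4*σ**2 + 4*σ + 2 makes it elementary.


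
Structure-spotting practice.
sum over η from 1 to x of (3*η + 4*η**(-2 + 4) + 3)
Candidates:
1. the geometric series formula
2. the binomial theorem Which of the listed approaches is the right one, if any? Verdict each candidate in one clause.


Verdict: no special technique — no ratio, no shift structure, no binomial pattern: sum the constant-multiple powers of η with known formulas.
- the geometric series formula: the term-to-term ratio drifts with the index — the one thing the geometric formula cannot absorb.
- the binomial theorem: there is no pair of bases whose matched powers would reassemble into a single binomial power.


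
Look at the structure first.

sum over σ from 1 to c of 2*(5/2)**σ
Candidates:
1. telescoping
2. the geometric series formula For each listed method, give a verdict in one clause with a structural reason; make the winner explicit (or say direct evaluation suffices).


Diagnosis: the geometric series formula — check a ratio of consecutive terms: it is 5/2, independent of the index, so the geometric formula closes the sum.
- telescoping — writing out consecutive terms as given produces no pairwise cancellation.
- the geometric series formula — applicable, and directly so.


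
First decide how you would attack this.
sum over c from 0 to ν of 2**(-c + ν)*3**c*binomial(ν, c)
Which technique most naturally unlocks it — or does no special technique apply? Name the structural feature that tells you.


Method: the binomial theorem — binomial(ν, c) weighting matched powers of 3 and 2 is the expanded form of (3 + 2)^ν — fold it back up.


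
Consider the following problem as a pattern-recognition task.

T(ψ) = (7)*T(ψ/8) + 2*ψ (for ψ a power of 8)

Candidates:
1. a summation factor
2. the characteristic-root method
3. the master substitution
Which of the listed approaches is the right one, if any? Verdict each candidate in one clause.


Best approach: the master substitution — the recursive call is at index ψ/8 rather than a shift, a divide-and-conquer shape — substituting ψ = 8^m linearizes it.
- a summation factor: a divided-index call is outside the fixed-shift first-order family a summation factor normalizes.
- the characteristic-root method: a divided-index call is not the fixed-shift linear shape that characteristic roots solve.
- the master substitution: yes — fits the structure here.


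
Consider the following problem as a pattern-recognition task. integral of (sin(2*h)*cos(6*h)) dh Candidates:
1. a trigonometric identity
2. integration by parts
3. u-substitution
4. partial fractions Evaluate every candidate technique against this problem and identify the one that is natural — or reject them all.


Method: a trigonometric identity — two different frequencies multiply in sin(2*h)*cos(6*h); the product-to-sum formula separates them.
- a trigonometric identity — a fit — the right tool for this form.
- integration by parts: not the natural route: no polynomial-kernel product appears — a recursive parts reduction of the trigonometric product exists, but the identity rewrite is direct.
- u-substitution: no subexpression of the integrand pairs with its own derivative as a factor — individual terms may offer their own substitutions, but any change of variable covering the whole integral would have to be constructed from outside the expression.
- partial fractions — the expression is not a ratio of polynomials that decomposes further.


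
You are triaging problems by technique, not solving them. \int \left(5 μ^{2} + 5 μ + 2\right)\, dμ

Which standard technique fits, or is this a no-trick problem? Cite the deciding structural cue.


Best approach: no special technique — the integrand is a sum of constant multiples of powers of μ — integrate term by term.


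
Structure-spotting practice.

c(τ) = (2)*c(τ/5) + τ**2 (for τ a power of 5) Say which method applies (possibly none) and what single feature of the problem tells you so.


Technique: the master substitution — the recursive call is at index τ/5 rather than a shift, a divide-and-conquer shape — substituting τ = 5^m linearizes it.


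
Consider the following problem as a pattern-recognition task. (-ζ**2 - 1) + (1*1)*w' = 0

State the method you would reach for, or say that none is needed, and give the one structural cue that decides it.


Best approach: no special technique — the slope is a function of ζ alone, so integrate both sides directly.


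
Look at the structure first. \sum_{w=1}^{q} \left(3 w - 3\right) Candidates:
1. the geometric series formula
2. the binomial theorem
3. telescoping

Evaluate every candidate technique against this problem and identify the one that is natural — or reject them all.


Diagnosis: no special technique — no ratio, no shift structure, no binomial pattern: sum the constant-multiple powers of w with known formulas.
- the geometric series formula: consecutive terms are not related by a fixed multiplier.
- the binomial theorem: no binomial coefficients pair with matched powers.
- telescoping — computed from the summand as displayed, the partial sums build up without the pairwise collapse telescoping exploits.


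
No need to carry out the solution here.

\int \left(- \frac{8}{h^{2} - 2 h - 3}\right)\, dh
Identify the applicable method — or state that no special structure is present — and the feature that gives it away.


Technique: partial fractions — the bottom, h^{2} - 2 h - 3, comes apart into simple factors, and a proper rational function over split factors decomposes.


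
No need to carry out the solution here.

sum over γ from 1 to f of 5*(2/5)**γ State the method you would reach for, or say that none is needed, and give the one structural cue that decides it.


Technique: the geometric series formula — each term is 2/5 times the previous one, so the geometric-series formula applies directly.


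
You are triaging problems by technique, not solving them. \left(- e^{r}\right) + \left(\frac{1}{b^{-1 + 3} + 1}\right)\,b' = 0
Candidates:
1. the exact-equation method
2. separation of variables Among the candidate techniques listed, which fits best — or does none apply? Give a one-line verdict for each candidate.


Method: separation of variables — one side of the product carries the independent variable, the other the unknown — the textbook separation shape.
- the exact-equation method — any potential here is of the trivial single-variable kind; the exact method earns its name only with genuine cross terms.
- separation of variables: applicable, and directly so.


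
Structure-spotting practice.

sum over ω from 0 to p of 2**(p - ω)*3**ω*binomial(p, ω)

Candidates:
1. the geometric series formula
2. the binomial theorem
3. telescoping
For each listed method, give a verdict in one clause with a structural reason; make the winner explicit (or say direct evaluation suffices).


Verdict: the binomial theorem — the binomial coefficients weight matched powers of 3 and 2, which is exactly the expansion of a binomial power.
- the geometric series formula: dividing successive terms gives an index-dependent quantity, not a constant.
- the binomial theorem: yes — fits the structure here.
- telescoping — in the displayed form, no term reappears at a neighboring index to cancel against.


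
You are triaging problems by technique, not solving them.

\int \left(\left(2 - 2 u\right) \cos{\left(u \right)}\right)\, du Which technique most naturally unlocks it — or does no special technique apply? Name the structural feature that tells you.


Diagnosis: integration by parts — differentiate 2 - 2 u, integrate \cos{\left(u \right)}: each pass lowers the polynomial degree, so parts terminates.


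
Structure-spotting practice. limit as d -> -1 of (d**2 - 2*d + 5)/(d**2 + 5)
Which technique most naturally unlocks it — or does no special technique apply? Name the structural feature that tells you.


Method: no special technique — no zero denominators, no indeterminate clash at -1 — substitute and read off the value.


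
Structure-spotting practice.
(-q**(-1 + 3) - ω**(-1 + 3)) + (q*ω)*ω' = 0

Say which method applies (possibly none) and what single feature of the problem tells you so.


Technique: the homogeneous substitution — solved for the derivative, the right side is unchanged under scaling q and ω together — it depends only on the ratio ω/q, so substitute a single ratio variable. This doubles as a Bernoulli equation in the unknown as written; the homogeneous route needs no setup at all.


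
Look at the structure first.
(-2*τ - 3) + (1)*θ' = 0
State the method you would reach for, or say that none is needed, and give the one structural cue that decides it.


Best approach: no special technique — solved for the derivative, θ never appears on the right — this is a direct integration in τ, not a differential-equations problem at heart.


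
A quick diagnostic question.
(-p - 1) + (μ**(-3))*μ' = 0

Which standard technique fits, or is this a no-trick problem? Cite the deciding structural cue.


Technique: separation of variables — solved for the derivative, the right side splits multiplicatively into a function of each variable alone — divide and integrate each side. The equation is exact as it stands too — a potential function exists — though separation reads the split structure directly.


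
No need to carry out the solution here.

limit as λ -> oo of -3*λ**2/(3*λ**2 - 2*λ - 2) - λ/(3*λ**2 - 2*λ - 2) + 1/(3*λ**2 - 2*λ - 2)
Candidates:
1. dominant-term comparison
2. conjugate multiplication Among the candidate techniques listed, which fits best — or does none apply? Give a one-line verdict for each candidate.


Method: dominant-term comparison — at large λ only the top-degree terms survive; compare the leading terms and the limit falls out.
- dominant-term comparison: a fit — the right tool for this form.
- conjugate multiplication: there is no infinity-minus-infinity radical difference to rationalize.


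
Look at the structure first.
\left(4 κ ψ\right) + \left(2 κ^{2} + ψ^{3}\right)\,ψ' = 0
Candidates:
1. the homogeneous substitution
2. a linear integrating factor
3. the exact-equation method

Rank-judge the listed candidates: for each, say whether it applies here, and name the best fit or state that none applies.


Method: the exact-equation method — the compatibility test passes: the ψ-derivative of 4 κ ψ matches the κ-derivative of 2 κ^{2} + ψ^{3}, so integrate a potential.
- the homogeneous substitution: the slope changes under joint rescaling, failing the degree-zero test.
- a linear integrating factor: the unknown enters nonlinearly (through a power, a denominator, or a transcendental function), which the linear integrating-factor recipe cannot absorb as-is — any repair would come from a preliminary substitution, not the factor.
- the exact-equation method: a fit — the right tool for this form.


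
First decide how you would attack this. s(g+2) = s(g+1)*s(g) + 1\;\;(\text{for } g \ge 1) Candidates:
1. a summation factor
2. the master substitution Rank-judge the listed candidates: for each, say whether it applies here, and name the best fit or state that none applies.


Best approach: no special technique — the unknown sequence enters the update nonlinearly, so no linear method fits the recurrence as written — direct iteration remains.
- a summation factor — no summation factor applies — the rule is not linear in the sequence values.
- the master substitution — no fixed divisor shrinks the index between calls.


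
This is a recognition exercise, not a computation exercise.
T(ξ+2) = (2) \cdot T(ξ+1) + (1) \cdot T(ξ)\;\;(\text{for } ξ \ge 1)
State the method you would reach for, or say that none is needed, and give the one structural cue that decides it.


Verdict: the characteristic-root method — try a geometric ansatz r^ξ: constant coefficients turn the recurrence into one polynomial equation in r.


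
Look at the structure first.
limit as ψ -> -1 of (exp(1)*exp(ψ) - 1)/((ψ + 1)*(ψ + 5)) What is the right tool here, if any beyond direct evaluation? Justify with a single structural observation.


Technique: l'Hôpital's rule (0/0) — substituting -1 gives 0 over 0; differentiate top and bottom once and re-evaluate. Expanding numerator and denominator to first order gives the same value — the rule automates exactly that.


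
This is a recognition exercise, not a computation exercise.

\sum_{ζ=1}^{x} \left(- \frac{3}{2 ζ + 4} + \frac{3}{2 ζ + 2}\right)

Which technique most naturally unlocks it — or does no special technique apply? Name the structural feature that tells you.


Technique: telescoping — write out three consecutive terms and watch the interior cancel: the advanced copy one term subtracts reappears as the very next term's leading piece, pair after pair.


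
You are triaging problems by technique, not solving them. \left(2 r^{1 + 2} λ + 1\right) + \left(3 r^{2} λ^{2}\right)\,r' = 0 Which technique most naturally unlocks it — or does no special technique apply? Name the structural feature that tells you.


Method: the exact-equation method — because the two cross partials coincide, the form is conservative as written — recover its potential in (λ, r).


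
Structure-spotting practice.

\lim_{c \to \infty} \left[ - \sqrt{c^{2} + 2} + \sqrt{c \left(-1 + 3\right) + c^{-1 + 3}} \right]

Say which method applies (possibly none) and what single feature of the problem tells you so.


Verdict: conjugate multiplication — the ∞ − ∞ radical form is the exact trigger for the conjugate maneuver.


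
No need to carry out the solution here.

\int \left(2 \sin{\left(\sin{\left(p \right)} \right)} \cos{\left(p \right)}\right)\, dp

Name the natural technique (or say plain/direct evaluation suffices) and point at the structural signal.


Verdict: u-substitution — viewed as a product, the integrand is a composition evaluated at \sin{\left(p \right)} times (a constant multiple of) that inner expression's derivative, so u = \sin{\left(p \right)} makes it elementary.


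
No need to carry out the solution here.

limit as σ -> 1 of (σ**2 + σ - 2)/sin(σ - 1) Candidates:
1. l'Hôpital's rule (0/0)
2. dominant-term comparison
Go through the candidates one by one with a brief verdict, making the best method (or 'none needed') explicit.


Verdict: l'Hôpital's rule (0/0) — numerator and denominator both vanish at 1 — a genuine 0/0 form, which is exactly when l'Hôpital applies. Known elementary limits would finish this too — the rule just bypasses the case analysis.
- l'Hôpital's rule (0/0) — applicable, and directly so.
- dominant-term comparison: no dominant-degree comparison decides it.


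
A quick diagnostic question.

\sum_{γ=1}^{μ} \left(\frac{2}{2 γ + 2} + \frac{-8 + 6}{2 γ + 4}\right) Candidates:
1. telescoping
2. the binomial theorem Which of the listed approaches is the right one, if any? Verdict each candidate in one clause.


Diagnosis: telescoping — each term adds \frac{2}{2 γ + 2} and subtracts the same expression advanced one index; that subtracted piece cancels against the next term's added copy — only the boundary terms survive.
- telescoping — applicable, and directly so.
- the binomial theorem: the summand does not match any term pattern of an expanded binomial power.


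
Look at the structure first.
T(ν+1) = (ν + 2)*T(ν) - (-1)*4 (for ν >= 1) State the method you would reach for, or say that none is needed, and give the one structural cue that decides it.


Best approach: a summation factor — rescale the sequence by the product of the weights ν + 2 so far — the recurrence collapses to a plain running sum.


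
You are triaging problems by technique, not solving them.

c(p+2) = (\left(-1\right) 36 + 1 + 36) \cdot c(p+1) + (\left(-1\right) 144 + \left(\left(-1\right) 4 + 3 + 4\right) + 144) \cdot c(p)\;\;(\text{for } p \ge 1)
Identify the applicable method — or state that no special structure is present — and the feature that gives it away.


Best approach: the characteristic-root method — constant coefficients and linearity mean the ansatz r^p reduces it to solving the characteristic polynomial.


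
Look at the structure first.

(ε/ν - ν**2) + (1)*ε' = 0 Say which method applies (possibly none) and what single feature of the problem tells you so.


Best approach: a linear integrating factor — the unknown enters only to the first power against a nonzero forcing term — the integrating-factor template applies directly.


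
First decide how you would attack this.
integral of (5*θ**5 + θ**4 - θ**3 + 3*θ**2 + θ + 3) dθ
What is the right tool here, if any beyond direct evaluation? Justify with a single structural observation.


Method: no special technique — a term-by-term power-rule job in θ; no substitution or rearrangement earns its keep here.


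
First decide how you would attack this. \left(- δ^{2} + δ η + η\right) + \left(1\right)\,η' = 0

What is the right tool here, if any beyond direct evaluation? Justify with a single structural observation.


Diagnosis: a linear integrating factor — the unknown enters only to the first power against a nonzero forcing term — the integrating-factor template applies directly.


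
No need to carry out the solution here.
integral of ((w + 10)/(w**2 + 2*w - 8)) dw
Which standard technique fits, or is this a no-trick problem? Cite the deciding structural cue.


Verdict: partial fractions — with w**2 + 2*w - 8 factorable and the degree on top strictly smaller, simple-fraction decomposition is immediate.
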